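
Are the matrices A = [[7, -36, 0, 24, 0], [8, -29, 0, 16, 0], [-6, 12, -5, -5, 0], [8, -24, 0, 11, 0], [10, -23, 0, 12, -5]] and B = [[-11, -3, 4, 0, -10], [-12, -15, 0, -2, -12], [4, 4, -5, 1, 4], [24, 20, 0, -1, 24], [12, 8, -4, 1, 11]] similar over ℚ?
Two matrices over a field are similar if and only if they have the same invariant factors.

Both A and B have characteristic polynomial (x + 1)(x + 5)^4 and minimal polynomial (x + 1)(x + 5)^2. Computing further, both have invariant factors (x + 5)^2, (x + 1)(x + 5)^2. Hence A and B are similar.

Yes.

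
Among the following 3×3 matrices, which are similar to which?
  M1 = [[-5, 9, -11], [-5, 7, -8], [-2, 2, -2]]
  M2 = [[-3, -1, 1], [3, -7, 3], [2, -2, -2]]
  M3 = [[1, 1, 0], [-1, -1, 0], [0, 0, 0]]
Characteristic polynomials: χ_{M1} = x^3, χ_{M2} = (x + 4)^3, χ_{M3} = x^3.

{M1}: invariant factors x^3.

{M2}: invariant factors x + 4, (x + 4)^2.

{M3}: invariant factors x, x^2.

Matrices are similar if and only if their invariant-factor lists agree; the partition into similarity classes is {M1}, {M2}, {M3}.

3 classes: {M1}, {M2}, {M3}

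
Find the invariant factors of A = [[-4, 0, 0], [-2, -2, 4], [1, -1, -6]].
x + 4, (x + 4)^2

The Jordan structure of A has elementary divisors (x + 4)^2, (x + 4). Arranging the block sizes at each eigenvalue in decreasing order and taking row products gives the invariant factors.

Invariant factors (smallest first, each dividing the next): x + 4, (x + 4)^2.

Check: the last factor (x + 4)^2 is the minimal polynomial, and the product (x + 4)^3 is the characteristic polynomial.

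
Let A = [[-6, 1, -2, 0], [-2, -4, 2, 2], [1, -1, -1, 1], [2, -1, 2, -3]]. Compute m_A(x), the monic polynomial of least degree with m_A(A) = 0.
m_A(x) = (x + 3)^2(x + 4)^2

The characteristic polynomial factors as (x + 3)^2(x + 4)^2. The minimal polynomial is ∏(x - λ)^{k_λ} where k_λ is the size of the largest Jordan block at λ.

For λ = -4: rank(A + 4I) = 3, and the largest Jordan block has size 2 (the smallest k with rank((A + 4I)^k) = rank((A + 4I)^(k+1))).
For λ = -3: rank(A + 3I) = 3, and the largest Jordan block has size 2 (the smallest k with rank((A + 3I)^k) = rank((A + 3I)^(k+1))).

So m_A(x) = (x + 3)^2(x + 4)^2.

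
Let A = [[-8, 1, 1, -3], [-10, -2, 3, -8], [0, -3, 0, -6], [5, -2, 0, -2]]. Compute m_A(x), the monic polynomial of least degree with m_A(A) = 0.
m_A(x) = (x + 3)^3

The characteristic polynomial factors as (x + 3)^4. The minimal polynomial is ∏(x - λ)^{k_λ} where k_λ is the size of the largest Jordan block at λ.

For λ = -3: rank(A + 3I) = 2, and the largest Jordan block has size 3 (the smallest k with rank((A + 3I)^k) = rank((A + 3I)^(k+1))).

So m_A(x) = (x + 3)^3.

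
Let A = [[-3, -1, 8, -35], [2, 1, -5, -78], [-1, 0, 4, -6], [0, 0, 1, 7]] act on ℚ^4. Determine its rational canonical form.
The invariant factors of A (the non-unit diagonal entries of the Smith normal form of xI - A over ℚ[x]) are (x - 5)^2(x^2 + x + 4), each dividing the next. The characteristic polynomial is their product, (x - 5)^2(x^2 + x + 4).

The rational canonical form is the block-diagonal matrix of companion matrices C(f_i):
R = [[0, 0, 0, -100], [1, 0, 0, 15], [0, 1, 0, -19], [0, 0, 1, 9]].

Note the characteristic polynomial does not split into linear factors over ℚ, so A has no Jordan form over ℚ; the rational canonical form exists over any field.

R = [[0, 0, 0, -100], [1, 0, 0, 15], [0, 1, 0, -19], [0, 0, 1, 9]]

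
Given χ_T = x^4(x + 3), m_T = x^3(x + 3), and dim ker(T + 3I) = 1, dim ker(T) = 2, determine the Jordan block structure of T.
λ = -3: algebraic multiplicity 1 (exponent in χ_T), largest block size 1 (exponent in m_T), 1 block (geometric multiplicity). This forces block sizes [1].
λ = 0: algebraic multiplicity 4 (exponent in χ_T), largest block size 3 (exponent in m_T), 2 blocks (geometric multiplicity). These force block sizes [3, 1].

Jordan blocks: (-3, 1), (0, 3), (0, 1)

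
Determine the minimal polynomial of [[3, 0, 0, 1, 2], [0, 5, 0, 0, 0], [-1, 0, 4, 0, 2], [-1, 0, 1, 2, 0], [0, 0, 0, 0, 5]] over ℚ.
m_A(x) = (x - 5)(x - 3)^3

The characteristic polynomial factors as (x - 5)^2(x - 3)^3. The minimal polynomial is ∏(x - λ)^{k_λ} where k_λ is the size of the largest Jordan block at λ.

For λ = 3: rank(A - 3I) = 4, and the largest Jordan block has size 3 (the smallest k with rank((A - 3I)^k) = rank((A - 3I)^(k+1))).
For λ = 5: rank(A - 5I) = 3, and the largest Jordan block has size 1 (the smallest k with rank((A - 5I)^k) = rank((A - 5I)^(k+1))).

So m_A(x) = (x - 5)(x - 3)^3.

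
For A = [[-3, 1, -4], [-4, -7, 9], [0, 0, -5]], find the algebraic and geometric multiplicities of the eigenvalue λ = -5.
The characteristic polynomial is (x + 5)^3, so the factor x + 5 appears with exponent 3: the algebraic multiplicity is 3.

rank(A + 5I) = 2, so the eigenspace has dimension 3 - 2 = 1: the geometric multiplicity is 1.

Since 1 < 3, A is not diagonalizable.

algebraic multiplicity 3, geometric multiplicity 1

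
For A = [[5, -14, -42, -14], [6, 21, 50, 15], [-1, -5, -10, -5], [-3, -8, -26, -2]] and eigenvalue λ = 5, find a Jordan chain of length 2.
We seek v_1 ∈ ker((A - 5I)^2) \ ker(A - 5I), then set v_{i+1} = (A - 5I) v_i.

One such chain is v_1 = [[1, -1, 0, 1]]^T, v_2 = [[0, 5, -1, -2]]^T. Check: (A - 5I) v_2 = [[0, 0, 0, 0]]^T = 0.

v_1 = [[1, -1, 0, 1]]^T, v_2 = [[0, 5, -1, -2]]^T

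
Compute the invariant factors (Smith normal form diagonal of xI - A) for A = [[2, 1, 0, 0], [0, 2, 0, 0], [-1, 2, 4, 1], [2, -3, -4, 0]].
The Jordan structure of A has elementary divisors (x - 2)^2, (x - 2)^2. Arranging the block sizes at each eigenvalue in decreasing order and taking row products gives the invariant factors.

Invariant factors (smallest first, each dividing the next): (x - 2)^2, (x - 2)^2.

Check: the last factor (x - 2)^2 is the minimal polynomial, and the product (x - 2)^4 is the characteristic polynomial.

(x - 2)^2, (x - 2)^2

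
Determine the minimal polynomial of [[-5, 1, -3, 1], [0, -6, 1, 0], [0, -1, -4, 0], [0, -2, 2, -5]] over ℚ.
m_A(x) = (x + 5)^2

The characteristic polynomial factors as (x + 5)^4. The minimal polynomial is ∏(x - λ)^{k_λ} where k_λ is the size of the largest Jordan block at λ.

For λ = -5: rank(A + 5I) = 2, and the largest Jordan block has size 2 (the smallest k with rank((A + 5I)^k) = rank((A + 5I)^(k+1))).

So m_A(x) = (x + 5)^2.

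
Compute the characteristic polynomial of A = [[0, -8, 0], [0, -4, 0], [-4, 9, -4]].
χ_A(x) = x(x + 4)^2

xI - A = [[x, 8, 0], [0, x + 4, 0], [4, -9, x + 4]].

Expanding det(xI - A) along the first row:
det(xI - A) = + (x)·det([[x + 4, 0], [-9, x + 4]]) - (8)·det([[0, 0], [4, x + 4]]) + (0)·det([[0, x + 4], [4, -9]]).

Evaluating gives χ_A(x) = x^3 + 8x^2 + 16x = x(x + 4)^2.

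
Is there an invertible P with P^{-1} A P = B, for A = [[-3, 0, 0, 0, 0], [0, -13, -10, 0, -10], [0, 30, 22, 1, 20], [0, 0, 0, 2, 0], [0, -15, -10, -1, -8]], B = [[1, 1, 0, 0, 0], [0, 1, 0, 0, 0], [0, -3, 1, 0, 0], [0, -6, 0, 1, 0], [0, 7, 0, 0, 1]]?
No.

trace(A) = 0 but trace(B) = 5. The trace is a similarity invariant, so A and B are not similar.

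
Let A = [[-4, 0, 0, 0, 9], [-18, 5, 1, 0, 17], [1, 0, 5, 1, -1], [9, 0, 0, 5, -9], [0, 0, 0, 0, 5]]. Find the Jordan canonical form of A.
J = [[-4, 0, 0, 0, 0], [0, 5, 1, 0, 0], [0, 0, 5, 1, 0], [0, 0, 0, 5, 0], [0, 0, 0, 0, 5]]

The characteristic polynomial is det(xI - A) = (x - 5)^4(x + 4), so the eigenvalues are -4 (algebraic multiplicity 1), 5 (algebraic multiplicity 4).

For λ = -4: algebraic multiplicity 1 gives one 1×1 block.

For λ = 5: rank(A - 5I) = 3, rank((A - 5I)^2) = 2, rank((A - 5I)^3) = 1. The eigenspace has dimension 5 - 3 = 2, so there are 2 Jordan blocks; the rank sequence gives block sizes [3, 1].

Assembling the blocks gives the Jordan form J above.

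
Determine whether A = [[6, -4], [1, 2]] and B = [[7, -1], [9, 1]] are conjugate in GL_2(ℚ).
Yes.

Two matrices over a field are similar if and only if they have the same invariant factors.

Both A and B have characteristic polynomial (x - 4)^2 and minimal polynomial (x - 4)^2. Computing further, both have invariant factors (x - 4)^2. Hence A and B are similar.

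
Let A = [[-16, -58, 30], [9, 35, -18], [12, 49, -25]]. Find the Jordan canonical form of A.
The characteristic polynomial is det(xI - A) = (x + 1)^2(x + 4), so the eigenvalues are -4 (algebraic multiplicity 1), -1 (algebraic multiplicity 2).

For λ = -4: algebraic multiplicity 1 gives one 1×1 block.

For λ = -1: rank(A + I) = 2, rank((A + I)^2) = 1. The eigenspace has dimension 3 - 2 = 1, so there is 1 Jordan block; the rank sequence gives block sizes [2].

Assembling the blocks gives the Jordan form J above.

J = [[-4, 0, 0], [0, -1, 1], [0, 0, -1]]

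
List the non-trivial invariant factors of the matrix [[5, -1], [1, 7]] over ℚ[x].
The Jordan structure of A has elementary divisors (x - 6)^2. Arranging the block sizes at each eigenvalue in decreasing order and taking row products gives the invariant factors.

Invariant factors (smallest first, each dividing the next): (x - 6)^2.

Check: the last factor (x - 6)^2 is the minimal polynomial, and the product (x - 6)^2 is the characteristic polynomial.

(x - 6)^2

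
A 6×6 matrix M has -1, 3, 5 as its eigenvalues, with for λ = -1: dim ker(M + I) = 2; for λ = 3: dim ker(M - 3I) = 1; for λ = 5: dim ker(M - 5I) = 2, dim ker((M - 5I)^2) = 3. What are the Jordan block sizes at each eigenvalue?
λ = -1: successive nullity increments [2] count blocks of size ≥ k; block sizes are [1, 1].
λ = 3: successive nullity increments [1] count blocks of size ≥ k; block sizes are [1].
λ = 5: successive nullity increments [2, 1] count blocks of size ≥ k; block sizes are [2, 1].

Jordan blocks: (-1, 1), (-1, 1), (3, 1), (5, 2), (5, 1)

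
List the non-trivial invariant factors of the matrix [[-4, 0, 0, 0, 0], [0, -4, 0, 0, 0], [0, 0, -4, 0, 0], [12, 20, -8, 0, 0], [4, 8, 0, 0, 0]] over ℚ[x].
The Jordan structure of A has elementary divisors (x + 4), (x + 4), (x + 4), x, x. Arranging the block sizes at each eigenvalue in decreasing order and taking row products gives the invariant factors.

Invariant factors (smallest first, each dividing the next): x + 4, x(x + 4), x(x + 4).

Check: the last factor x(x + 4) is the minimal polynomial, and the product x^2(x + 4)^3 is the characteristic polynomial.

x + 4, x(x + 4), x(x + 4)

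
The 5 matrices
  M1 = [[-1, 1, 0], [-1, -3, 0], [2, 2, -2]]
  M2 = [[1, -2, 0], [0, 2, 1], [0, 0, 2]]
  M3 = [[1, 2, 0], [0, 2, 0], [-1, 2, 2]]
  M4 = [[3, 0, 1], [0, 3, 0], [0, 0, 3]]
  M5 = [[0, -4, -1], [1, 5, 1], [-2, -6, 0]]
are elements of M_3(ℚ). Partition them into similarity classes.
4 classes: {M1}, {M2, M5}, {M3}, {M4}

Characteristic polynomials: χ_{M1} = (x + 2)^3, χ_{M2} = (x - 2)^2(x - 1), χ_{M3} = (x - 2)^2(x - 1), χ_{M4} = (x - 3)^3, χ_{M5} = (x - 2)^2(x - 1).

{M1}: invariant factors x + 2, (x + 2)^2.

{M2, M5}: invariant factors (x - 2)^2(x - 1).

{M3}: invariant factors x - 2, (x - 2)(x - 1).

{M4}: invariant factors x - 3, (x - 3)^2.

Matrices are similar if and only if their invariant-factor lists agree; the partition into similarity classes is {M1}, {M2, M5}, {M3}, {M4}.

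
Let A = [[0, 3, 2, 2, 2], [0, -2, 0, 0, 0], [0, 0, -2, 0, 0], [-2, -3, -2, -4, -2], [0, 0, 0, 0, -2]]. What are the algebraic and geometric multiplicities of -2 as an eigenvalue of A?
algebraic multiplicity 5, geometric multiplicity 4

The characteristic polynomial is (x + 2)^5, so the factor x + 2 appears with exponent 5: the algebraic multiplicity is 5.

rank(A + 2I) = 1, so the eigenspace has dimension 5 - 1 = 4: the geometric multiplicity is 4.

Since 4 < 5, A is not diagonalizable.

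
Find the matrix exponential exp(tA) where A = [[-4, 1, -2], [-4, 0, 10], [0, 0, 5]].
e^{tA} = [[(1 - 2*t)*e^{-2*t}, t*e^{-2*t}, -2*t*e^{-2*t}], [-4*t*e^{-2*t}, (2*t + 1)*e^{-2*t}, 2*(-2*t + e^{7*t} - 1)*e^{-2*t}], [0, 0, e^{5*t}]]

A has Jordan form J = [[-2, 1, 0], [0, -2, 0], [0, 0, 5]] with A = PJP^{-1}, so e^{tA} = P e^{tJ} P^{-1}.

For a Jordan block J_k(λ), e^{tJ_k(λ)} = e^{λt} · (I + tN + t^2 N^2/2! + ... + t^{k-1} N^{k-1}/(k-1)!) where N is the nilpotent superdiagonal part.

Assembling the blocks and conjugating back gives the entries of e^{tA} as shown above.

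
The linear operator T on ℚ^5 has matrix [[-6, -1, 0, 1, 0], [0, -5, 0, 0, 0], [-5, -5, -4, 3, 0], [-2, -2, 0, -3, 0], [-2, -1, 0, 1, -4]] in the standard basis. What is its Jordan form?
J = [[-5, 0, 0, 0, 0], [0, -5, 0, 0, 0], [0, 0, -4, 1, 0], [0, 0, 0, -4, 0], [0, 0, 0, 0, -4]]

The characteristic polynomial is det(xI - A) = (x + 4)^3(x + 5)^2, so the eigenvalues are -5 (algebraic multiplicity 2), -4 (algebraic multiplicity 3).

For λ = -5: rank(A + 5I) = 3. The eigenspace has dimension 5 - 3 = 2, so there are 2 Jordan blocks; the rank sequence gives block sizes [1, 1].

For λ = -4: rank(A + 4I) = 3, rank((A + 4I)^2) = 2. The eigenspace has dimension 5 - 3 = 2, so there are 2 Jordan blocks; the rank sequence gives block sizes [2, 1].

Assembling the blocks gives the Jordan form J above.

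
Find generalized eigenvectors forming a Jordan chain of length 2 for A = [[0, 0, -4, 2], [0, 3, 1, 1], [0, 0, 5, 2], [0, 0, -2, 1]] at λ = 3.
v_1 = [[0, 0, 1, 0]]^T, v_2 = [[-4, 1, 2, -2]]^T

We seek v_1 ∈ ker((A - 3I)^2) \ ker(A - 3I), then set v_{i+1} = (A - 3I) v_i.

One such chain is v_1 = [[0, 0, 1, 0]]^T, v_2 = [[-4, 1, 2, -2]]^T. Check: (A - 3I) v_2 = [[0, 0, 0, 0]]^T = 0.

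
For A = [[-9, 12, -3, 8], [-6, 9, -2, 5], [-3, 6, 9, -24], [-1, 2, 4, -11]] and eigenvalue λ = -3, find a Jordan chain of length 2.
We seek v_1 ∈ ker((A + 3I)^2) \ ker(A + 3I), then set v_{i+1} = (A + 3I) v_i.

One such chain is v_1 = [[0, 0, 2, 1]]^T, v_2 = [[2, 1, 0, 0]]^T. Check: (A + 3I) v_2 = [[0, 0, 0, 0]]^T = 0.

v_1 = [[0, 0, 2, 1]]^T, v_2 = [[2, 1, 0, 0]]^T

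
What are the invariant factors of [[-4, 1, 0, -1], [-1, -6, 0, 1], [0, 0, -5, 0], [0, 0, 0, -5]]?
The Jordan structure of A has elementary divisors (x + 5)^2, (x + 5), (x + 5). Arranging the block sizes at each eigenvalue in decreasing order and taking row products gives the invariant factors.

Invariant factors (smallest first, each dividing the next): x + 5, x + 5, (x + 5)^2.

Check: the last factor (x + 5)^2 is the minimal polynomial, and the product (x + 5)^4 is the characteristic polynomial.

x + 5, x + 5, (x + 5)^2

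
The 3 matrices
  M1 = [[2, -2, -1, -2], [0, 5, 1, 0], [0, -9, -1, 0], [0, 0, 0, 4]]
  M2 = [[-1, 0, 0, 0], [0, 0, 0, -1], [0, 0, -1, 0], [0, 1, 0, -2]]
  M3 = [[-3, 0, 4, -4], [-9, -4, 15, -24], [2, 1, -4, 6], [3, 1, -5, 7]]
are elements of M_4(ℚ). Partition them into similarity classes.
3 classes: {M1}, {M2}, {M3}

Characteristic polynomials: χ_{M1} = (x - 4)(x - 2)^3, χ_{M2} = (x + 1)^4, χ_{M3} = (x + 1)^4.

{M1}: invariant factors (x - 4)(x - 2)^3.

{M2}: invariant factors x + 1, x + 1, (x + 1)^2.

{M3}: invariant factors x + 1, (x + 1)^3.

Matrices are similar if and only if their invariant-factor lists agree; the partition into similarity classes is {M1}, {M2}, {M3}.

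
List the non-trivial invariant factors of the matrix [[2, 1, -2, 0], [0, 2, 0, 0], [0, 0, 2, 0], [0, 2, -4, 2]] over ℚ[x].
x - 2, x - 2, (x - 2)^2

The Jordan structure of A has elementary divisors (x - 2)^2, (x - 2), (x - 2). Arranging the block sizes at each eigenvalue in decreasing order and taking row products gives the invariant factors.

Invariant factors (smallest first, each dividing the next): x - 2, x - 2, (x - 2)^2.

Check: the last factor (x - 2)^2 is the minimal polynomial, and the product (x - 2)^4 is the characteristic polynomial.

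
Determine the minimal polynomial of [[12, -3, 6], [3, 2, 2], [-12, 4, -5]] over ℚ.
m_A(x) = (x - 3)^2

The characteristic polynomial factors as (x - 3)^3. The minimal polynomial is ∏(x - λ)^{k_λ} where k_λ is the size of the largest Jordan block at λ.

For λ = 3: rank(A - 3I) = 1, and the largest Jordan block has size 2 (the smallest k with rank((A - 3I)^k) = rank((A - 3I)^(k+1))).

So m_A(x) = (x - 3)^2.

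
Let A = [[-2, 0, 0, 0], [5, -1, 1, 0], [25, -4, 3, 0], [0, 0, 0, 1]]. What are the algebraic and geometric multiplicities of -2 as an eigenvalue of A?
algebraic multiplicity 1, geometric multiplicity 1

The characteristic polynomial is (x - 1)^3(x + 2), so the factor x + 2 appears with exponent 1: the algebraic multiplicity is 1.

rank(A + 2I) = 3, so the eigenspace has dimension 4 - 3 = 1: the geometric multiplicity is 1.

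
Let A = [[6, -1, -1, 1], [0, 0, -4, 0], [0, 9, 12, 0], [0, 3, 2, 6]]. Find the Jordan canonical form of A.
J = [[6, 1, 0, 0], [0, 6, 0, 0], [0, 0, 6, 1], [0, 0, 0, 6]]

The characteristic polynomial is det(xI - A) = (x - 6)^4, so the eigenvalues are 6 (algebraic multiplicity 4).

For λ = 6: rank(A - 6I) = 2, rank((A - 6I)^2) = 0. The eigenspace has dimension 4 - 2 = 2, so there are 2 Jordan blocks; the rank sequence gives block sizes [2, 2].

Assembling the blocks gives the Jordan form J above.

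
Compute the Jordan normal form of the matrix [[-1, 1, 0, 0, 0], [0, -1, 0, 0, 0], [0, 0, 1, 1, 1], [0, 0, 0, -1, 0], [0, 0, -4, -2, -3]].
The characteristic polynomial is det(xI - A) = (x + 1)^5, so the eigenvalues are -1 (algebraic multiplicity 5).

For λ = -1: rank(A + I) = 2, rank((A + I)^2) = 0. The eigenspace has dimension 5 - 2 = 3, so there are 3 Jordan blocks; the rank sequence gives block sizes [2, 2, 1].

Assembling the blocks gives the Jordan form J above.

J = [[-1, 1, 0, 0, 0], [0, -1, 0, 0, 0], [0, 0, -1, 1, 0], [0, 0, 0, -1, 0], [0, 0, 0, 0, -1]]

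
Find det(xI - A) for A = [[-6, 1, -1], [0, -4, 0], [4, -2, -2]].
χ_A(x) = (x + 4)^3

xI - A = [[x + 6, -1, 1], [0, x + 4, 0], [-4, 2, x + 2]].

Expanding det(xI - A) along the first row:
det(xI - A) = + (x + 6)·det([[x + 4, 0], [2, x + 2]]) - (-1)·det([[0, 0], [-4, x + 2]]) + (1)·det([[0, x + 4], [-4, 2]]).

Evaluating gives χ_A(x) = x^3 + 12x^2 + 48x + 64 = (x + 4)^3.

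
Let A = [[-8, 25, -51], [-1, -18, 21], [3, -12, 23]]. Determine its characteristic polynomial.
χ_A(x) = (x - 5)(x + 4)^2

xI - A = [[x + 8, -25, 51], [1, x + 18, -21], [-3, 12, x - 23]].

Expanding det(xI - A) along the first row:
det(xI - A) = + (x + 8)·det([[x + 18, -21], [12, x - 23]]) - (-25)·det([[1, -21], [-3, x - 23]]) + (51)·det([[1, x + 18], [-3, 12]]).

Evaluating gives χ_A(x) = x^3 + 3x^2 - 24x - 80 = (x - 5)(x + 4)^2.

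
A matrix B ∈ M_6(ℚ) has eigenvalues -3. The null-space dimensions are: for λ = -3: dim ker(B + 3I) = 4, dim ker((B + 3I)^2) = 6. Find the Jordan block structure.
λ = -3: successive nullity increments [4, 2] count blocks of size ≥ k; block sizes are [2, 2, 1, 1].

Jordan blocks: (-3, 2), (-3, 2), (-3, 1), (-3, 1)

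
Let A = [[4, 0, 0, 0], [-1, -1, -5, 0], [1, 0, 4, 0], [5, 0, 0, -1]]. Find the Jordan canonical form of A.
The characteristic polynomial is det(xI - A) = (x - 4)^2(x + 1)^2, so the eigenvalues are -1 (algebraic multiplicity 2), 4 (algebraic multiplicity 2).

For λ = -1: rank(A + I) = 2. The eigenspace has dimension 4 - 2 = 2, so there are 2 Jordan blocks; the rank sequence gives block sizes [1, 1].

For λ = 4: rank(A - 4I) = 3, rank((A - 4I)^2) = 2. The eigenspace has dimension 4 - 3 = 1, so there is 1 Jordan block; the rank sequence gives block sizes [2].

Assembling the blocks gives the Jordan form J above.

J = [[-1, 0, 0, 0], [0, -1, 0, 0], [0, 0, 4, 1], [0, 0, 0, 4]]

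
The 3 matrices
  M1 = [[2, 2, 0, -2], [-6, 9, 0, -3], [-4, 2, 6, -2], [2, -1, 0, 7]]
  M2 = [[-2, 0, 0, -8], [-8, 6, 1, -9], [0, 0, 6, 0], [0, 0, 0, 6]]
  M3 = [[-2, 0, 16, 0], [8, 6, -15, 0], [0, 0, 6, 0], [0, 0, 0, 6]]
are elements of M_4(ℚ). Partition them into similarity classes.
Characteristic polynomials: χ_{M1} = (x - 6)^4, χ_{M2} = (x - 6)^3(x + 2), χ_{M3} = (x - 6)^3(x + 2).

{M1}: invariant factors x - 6, x - 6, (x - 6)^2.

{M2, M3}: invariant factors x - 6, (x - 6)^2(x + 2).

Matrices are similar if and only if their invariant-factor lists agree; the partition into similarity classes is {M1}, {M2, M3}.

2 classes: {M1}, {M2, M3}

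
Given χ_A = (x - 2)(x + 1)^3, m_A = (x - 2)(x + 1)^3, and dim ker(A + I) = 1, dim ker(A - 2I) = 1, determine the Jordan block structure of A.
λ = -1: algebraic multiplicity 3 (exponent in χ_A), largest block size 3 (exponent in m_A), 1 block (geometric multiplicity). This forces block sizes [3].
λ = 2: algebraic multiplicity 1 (exponent in χ_A), largest block size 1 (exponent in m_A), 1 block (geometric multiplicity). This forces block sizes [1].

Jordan blocks: (-1, 3), (2, 1)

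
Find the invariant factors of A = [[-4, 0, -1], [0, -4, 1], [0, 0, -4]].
x + 4, (x + 4)^2

The Jordan structure of A has elementary divisors (x + 4)^2, (x + 4). Arranging the block sizes at each eigenvalue in decreasing order and taking row products gives the invariant factors.

Invariant factors (smallest first, each dividing the next): x + 4, (x + 4)^2.

Check: the last factor (x + 4)^2 is the minimal polynomial, and the product (x + 4)^3 is the characteristic polynomial.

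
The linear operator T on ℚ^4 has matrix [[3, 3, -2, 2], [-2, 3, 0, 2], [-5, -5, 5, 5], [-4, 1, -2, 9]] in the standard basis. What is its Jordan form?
J = [[5, 1, 0, 0], [0, 5, 0, 0], [0, 0, 5, 1], [0, 0, 0, 5]]

The characteristic polynomial is det(xI - A) = (x - 5)^4, so the eigenvalues are 5 (algebraic multiplicity 4).

For λ = 5: rank(A - 5I) = 2, rank((A - 5I)^2) = 0. The eigenspace has dimension 4 - 2 = 2, so there are 2 Jordan blocks; the rank sequence gives block sizes [2, 2].

Assembling the blocks gives the Jordan form J above.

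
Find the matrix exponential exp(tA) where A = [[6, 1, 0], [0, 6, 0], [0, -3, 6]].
e^{tA} = [[e^{6*t}, t*e^{6*t}, 0], [0, e^{6*t}, 0], [0, -3*t*e^{6*t}, e^{6*t}]]

A has Jordan form J = [[6, 1, 0], [0, 6, 0], [0, 0, 6]] with A = PJP^{-1}, so e^{tA} = P e^{tJ} P^{-1}.

For a Jordan block J_k(λ), e^{tJ_k(λ)} = e^{λt} · (I + tN + t^2 N^2/2! + ... + t^{k-1} N^{k-1}/(k-1)!) where N is the nilpotent superdiagonal part.

Assembling the blocks and conjugating back gives the entries of e^{tA} as shown above.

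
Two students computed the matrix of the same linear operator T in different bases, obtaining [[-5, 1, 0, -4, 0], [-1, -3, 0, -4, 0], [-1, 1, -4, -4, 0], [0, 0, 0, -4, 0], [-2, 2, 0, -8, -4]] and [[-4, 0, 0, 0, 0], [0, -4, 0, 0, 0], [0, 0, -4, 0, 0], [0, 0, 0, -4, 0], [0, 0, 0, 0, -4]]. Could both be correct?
Both have characteristic polynomial (x + 4)^5, but the minimal polynomial of A is (x + 4)^2 while the minimal polynomial of B is x + 4. The minimal polynomial is a similarity invariant, so A and B are not similar.

No.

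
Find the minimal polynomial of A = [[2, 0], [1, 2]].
m_A(x) = (x - 2)^2

The characteristic polynomial factors as (x - 2)^2. The minimal polynomial is ∏(x - λ)^{k_λ} where k_λ is the size of the largest Jordan block at λ.

For λ = 2: rank(A - 2I) = 1, and the largest Jordan block has size 2 (the smallest k with rank((A - 2I)^k) = rank((A - 2I)^(k+1))).

So m_A(x) = (x - 2)^2.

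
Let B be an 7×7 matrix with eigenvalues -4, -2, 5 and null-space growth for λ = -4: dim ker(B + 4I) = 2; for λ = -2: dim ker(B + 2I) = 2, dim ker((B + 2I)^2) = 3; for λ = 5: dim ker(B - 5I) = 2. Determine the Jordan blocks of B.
λ = -4: successive nullity increments [2] count blocks of size ≥ k; block sizes are [1, 1].
λ = -2: successive nullity increments [2, 1] count blocks of size ≥ k; block sizes are [2, 1].
λ = 5: successive nullity increments [2] count blocks of size ≥ k; block sizes are [1, 1].

Jordan blocks: (-4, 1), (-4, 1), (-2, 2), (-2, 1), (5, 1), (5, 1)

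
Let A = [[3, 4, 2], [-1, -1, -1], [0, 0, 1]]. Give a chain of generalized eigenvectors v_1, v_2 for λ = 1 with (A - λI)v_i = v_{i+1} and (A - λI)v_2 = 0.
We seek v_1 ∈ ker((A - I)^2) \ ker(A - I), then set v_{i+1} = (A - I) v_i.

One such chain is v_1 = [[1, 0, 0]]^T, v_2 = [[2, -1, 0]]^T. Check: (A - I) v_2 = [[0, 0, 0]]^T = 0.

v_1 = [[1, 0, 0]]^T, v_2 = [[2, -1, 0]]^T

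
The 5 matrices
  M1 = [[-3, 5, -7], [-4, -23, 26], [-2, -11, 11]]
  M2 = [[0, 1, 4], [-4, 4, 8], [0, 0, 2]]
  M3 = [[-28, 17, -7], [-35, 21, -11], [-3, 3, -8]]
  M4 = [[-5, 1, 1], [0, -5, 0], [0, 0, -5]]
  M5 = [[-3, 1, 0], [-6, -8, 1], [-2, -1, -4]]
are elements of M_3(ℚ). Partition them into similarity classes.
Characteristic polynomials: χ_{M1} = (x + 5)^3, χ_{M2} = (x - 2)^3, χ_{M3} = (x + 5)^3, χ_{M4} = (x + 5)^3, χ_{M5} = (x + 5)^3.

{M1, M3, M5}: invariant factors (x + 5)^3.

{M2}: invariant factors x - 2, (x - 2)^2.

{M4}: invariant factors x + 5, (x + 5)^2.

Matrices are similar if and only if their invariant-factor lists agree; the partition into similarity classes is {M1, M3, M5}, {M2}, {M4}.

3 classes: {M1, M3, M5}, {M2}, {M4}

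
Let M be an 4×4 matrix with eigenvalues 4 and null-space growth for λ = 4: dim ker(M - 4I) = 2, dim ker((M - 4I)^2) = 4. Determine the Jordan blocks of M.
Jordan blocks: (4, 2), (4, 2)

λ = 4: successive nullity increments [2, 2] count blocks of size ≥ k; block sizes are [2, 2].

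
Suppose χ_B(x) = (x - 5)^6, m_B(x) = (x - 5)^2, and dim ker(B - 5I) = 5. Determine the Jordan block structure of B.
λ = 5: algebraic multiplicity 6 (exponent in χ_B), largest block size 2 (exponent in m_B), 5 blocks (geometric multiplicity). These force block sizes [2, 1, 1, 1, 1].

Jordan blocks: (5, 2), (5, 1), (5, 1), (5, 1), (5, 1)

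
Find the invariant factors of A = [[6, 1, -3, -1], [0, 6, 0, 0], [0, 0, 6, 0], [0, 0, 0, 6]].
x - 6, x - 6, (x - 6)^2

The Jordan structure of A has elementary divisors (x - 6)^2, (x - 6), (x - 6). Arranging the block sizes at each eigenvalue in decreasing order and taking row products gives the invariant factors.

Invariant factors (smallest first, each dividing the next): x - 6, x - 6, (x - 6)^2.

Check: the last factor (x - 6)^2 is the minimal polynomial, and the product (x - 6)^4 is the characteristic polynomial.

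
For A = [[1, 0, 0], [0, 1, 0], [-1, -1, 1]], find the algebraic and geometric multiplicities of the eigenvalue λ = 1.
The characteristic polynomial is (x - 1)^3, so the factor x - 1 appears with exponent 3: the algebraic multiplicity is 3.

rank(A - I) = 1, so the eigenspace has dimension 3 - 1 = 2: the geometric multiplicity is 2.

Since 2 < 3, A is not diagonalizable.

algebraic multiplicity 3, geometric multiplicity 2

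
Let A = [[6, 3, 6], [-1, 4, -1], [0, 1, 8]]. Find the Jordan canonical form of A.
The characteristic polynomial is det(xI - A) = (x - 6)^3, so the eigenvalues are 6 (algebraic multiplicity 3).

For λ = 6: rank(A - 6I) = 2, rank((A - 6I)^2) = 1, rank((A - 6I)^3) = 0. The eigenspace has dimension 3 - 2 = 1, so there is 1 Jordan block; the rank sequence gives block sizes [3].

Assembling the blocks gives the Jordan form J above.

J = [[6, 1, 0], [0, 6, 1], [0, 0, 6]]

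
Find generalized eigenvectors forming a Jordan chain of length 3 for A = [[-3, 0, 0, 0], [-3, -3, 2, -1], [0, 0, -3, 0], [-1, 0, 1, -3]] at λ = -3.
v_1 = [[0, 1, 1, 1]]^T, v_2 = [[0, 1, 0, 1]]^T, v_3 = [[0, -1, 0, 0]]^T

We seek v_1 ∈ ker((A + 3I)^3) \ ker((A + 3I)^2), then set v_{i+1} = (A + 3I) v_i.

One such chain is v_1 = [[0, 1, 1, 1]]^T, v_2 = [[0, 1, 0, 1]]^T, v_3 = [[0, -1, 0, 0]]^T. Check: (A + 3I) v_3 = [[0, 0, 0, 0]]^T = 0.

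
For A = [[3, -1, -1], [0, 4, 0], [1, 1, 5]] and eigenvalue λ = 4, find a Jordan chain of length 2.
v_1 = [[-2, 1, 0]]^T, v_2 = [[1, 0, -1]]^T

We seek v_1 ∈ ker((A - 4I)^2) \ ker(A - 4I), then set v_{i+1} = (A - 4I) v_i.

One such chain is v_1 = [[-2, 1, 0]]^T, v_2 = [[1, 0, -1]]^T. Check: (A - 4I) v_2 = [[0, 0, 0]]^T = 0.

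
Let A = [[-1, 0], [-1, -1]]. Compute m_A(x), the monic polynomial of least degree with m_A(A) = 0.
The characteristic polynomial factors as (x + 1)^2. The minimal polynomial is ∏(x - λ)^{k_λ} where k_λ is the size of the largest Jordan block at λ.

For λ = -1: rank(A + I) = 1, and the largest Jordan block has size 2 (the smallest k with rank((A + I)^k) = rank((A + I)^(k+1))).

So m_A(x) = (x + 1)^2.

m_A(x) = (x + 1)^2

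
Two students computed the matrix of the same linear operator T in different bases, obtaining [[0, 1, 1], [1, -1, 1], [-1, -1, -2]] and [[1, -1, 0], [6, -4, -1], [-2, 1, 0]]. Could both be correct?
Yes.

Two matrices over a field are similar if and only if they have the same invariant factors.

Both A and B have characteristic polynomial (x + 1)^3 and minimal polynomial (x + 1)^3. Computing further, both have invariant factors (x + 1)^3. Hence A and B are similar.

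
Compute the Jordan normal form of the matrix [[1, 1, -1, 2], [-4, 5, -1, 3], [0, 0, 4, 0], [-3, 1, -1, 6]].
The characteristic polynomial is det(xI - A) = (x - 4)^4, so the eigenvalues are 4 (algebraic multiplicity 4).

For λ = 4: rank(A - 4I) = 2, rank((A - 4I)^2) = 1, rank((A - 4I)^3) = 0. The eigenspace has dimension 4 - 2 = 2, so there are 2 Jordan blocks; the rank sequence gives block sizes [3, 1].

Assembling the blocks gives the Jordan form J above.

J = [[4, 1, 0, 0], [0, 4, 1, 0], [0, 0, 4, 0], [0, 0, 0, 4]]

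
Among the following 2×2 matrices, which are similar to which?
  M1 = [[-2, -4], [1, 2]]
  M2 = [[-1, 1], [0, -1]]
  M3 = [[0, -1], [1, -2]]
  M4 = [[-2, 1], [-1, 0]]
Characteristic polynomials: χ_{M1} = x^2, χ_{M2} = (x + 1)^2, χ_{M3} = (x + 1)^2, χ_{M4} = (x + 1)^2.

{M1}: invariant factors x^2.

{M2, M3, M4}: invariant factors (x + 1)^2.

Matrices are similar if and only if their invariant-factor lists agree; the partition into similarity classes is {M1}, {M2, M3, M4}.

2 classes: {M1}, {M2, M3, M4}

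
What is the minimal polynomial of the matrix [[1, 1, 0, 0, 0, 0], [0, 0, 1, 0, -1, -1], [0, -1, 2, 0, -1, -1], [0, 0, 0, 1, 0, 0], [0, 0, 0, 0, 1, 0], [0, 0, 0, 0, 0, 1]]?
The characteristic polynomial factors as (x - 1)^6. The minimal polynomial is ∏(x - λ)^{k_λ} where k_λ is the size of the largest Jordan block at λ.

For λ = 1: rank(A - I) = 2, and the largest Jordan block has size 3 (the smallest k with rank((A - I)^k) = rank((A - I)^(k+1))).

So m_A(x) = (x - 1)^3.

m_A(x) = (x - 1)^3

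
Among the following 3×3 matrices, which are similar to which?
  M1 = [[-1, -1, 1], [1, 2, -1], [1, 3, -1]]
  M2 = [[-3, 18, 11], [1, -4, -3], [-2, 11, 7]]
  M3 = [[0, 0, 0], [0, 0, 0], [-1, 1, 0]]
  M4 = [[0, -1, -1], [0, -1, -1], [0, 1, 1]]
Characteristic polynomials: χ_{M1} = x^3, χ_{M2} = x^3, χ_{M3} = x^3, χ_{M4} = x^3.

{M1, M2}: invariant factors x^3.

{M3, M4}: invariant factors x, x^2.

Matrices are similar if and only if their invariant-factor lists agree; the partition into similarity classes is {M1, M2}, {M3, M4}.

2 classes: {M1, M2}, {M3, M4}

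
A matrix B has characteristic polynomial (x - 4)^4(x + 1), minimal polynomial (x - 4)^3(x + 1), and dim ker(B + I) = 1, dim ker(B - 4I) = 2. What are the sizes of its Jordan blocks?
Jordan blocks: (-1, 1), (4, 3), (4, 1)

λ = -1: algebraic multiplicity 1 (exponent in χ_B), largest block size 1 (exponent in m_B), 1 block (geometric multiplicity). This forces block sizes [1].
λ = 4: algebraic multiplicity 4 (exponent in χ_B), largest block size 3 (exponent in m_B), 2 blocks (geometric multiplicity). These force block sizes [3, 1].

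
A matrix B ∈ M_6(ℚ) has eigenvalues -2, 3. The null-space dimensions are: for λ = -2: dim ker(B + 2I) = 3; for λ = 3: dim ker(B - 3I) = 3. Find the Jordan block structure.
λ = -2: successive nullity increments [3] count blocks of size ≥ k; block sizes are [1, 1, 1].
λ = 3: successive nullity increments [3] count blocks of size ≥ k; block sizes are [1, 1, 1].

Jordan blocks: (-2, 1), (-2, 1), (-2, 1), (3, 1), (3, 1), (3, 1)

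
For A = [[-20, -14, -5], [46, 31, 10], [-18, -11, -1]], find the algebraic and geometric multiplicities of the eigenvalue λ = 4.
algebraic multiplicity 1, geometric multiplicity 1

The characteristic polynomial is (x - 4)(x - 3)^2, so the factor x - 4 appears with exponent 1: the algebraic multiplicity is 1.

rank(A - 4I) = 2, so the eigenspace has dimension 3 - 2 = 1: the geometric multiplicity is 1.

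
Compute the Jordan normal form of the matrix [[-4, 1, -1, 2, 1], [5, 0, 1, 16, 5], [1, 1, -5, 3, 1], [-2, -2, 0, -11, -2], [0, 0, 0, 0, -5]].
The characteristic polynomial is det(xI - A) = (x + 5)^5, so the eigenvalues are -5 (algebraic multiplicity 5).

For λ = -5: rank(A + 5I) = 2, rank((A + 5I)^2) = 1, rank((A + 5I)^3) = 0. The eigenspace has dimension 5 - 2 = 3, so there are 3 Jordan blocks; the rank sequence gives block sizes [3, 1, 1].

Assembling the blocks gives the Jordan form J above.

J = [[-5, 1, 0, 0, 0], [0, -5, 1, 0, 0], [0, 0, -5, 0, 0], [0, 0, 0, -5, 0], [0, 0, 0, 0, -5]]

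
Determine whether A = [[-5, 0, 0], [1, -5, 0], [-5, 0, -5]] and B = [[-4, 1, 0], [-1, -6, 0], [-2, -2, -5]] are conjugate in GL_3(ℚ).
Yes.

Two matrices over a field are similar if and only if they have the same invariant factors.

Both A and B have characteristic polynomial (x + 5)^3 and minimal polynomial (x + 5)^2. Computing further, both have invariant factors x + 5, (x + 5)^2. Hence A and B are similar.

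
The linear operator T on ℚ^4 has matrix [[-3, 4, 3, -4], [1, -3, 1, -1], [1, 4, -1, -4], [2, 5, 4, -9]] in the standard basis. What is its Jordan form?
The characteristic polynomial is det(xI - A) = (x + 4)^4, so the eigenvalues are -4 (algebraic multiplicity 4).

For λ = -4: rank(A + 4I) = 2, rank((A + 4I)^2) = 1, rank((A + 4I)^3) = 0. The eigenspace has dimension 4 - 2 = 2, so there are 2 Jordan blocks; the rank sequence gives block sizes [3, 1].

Assembling the blocks gives the Jordan form J above.

J = [[-4, 1, 0, 0], [0, -4, 1, 0], [0, 0, -4, 0], [0, 0, 0, -4]]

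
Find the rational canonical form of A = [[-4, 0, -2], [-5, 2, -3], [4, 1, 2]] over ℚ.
The invariant factors of A (the non-unit diagonal entries of the Smith normal form of xI - A over ℚ[x]) are x^3 - x + 2, each dividing the next. The characteristic polynomial is their product, x^3 - x + 2.

The rational canonical form is the block-diagonal matrix of companion matrices C(f_i):
R = [[0, 0, -2], [1, 0, 1], [0, 1, 0]].

Note the characteristic polynomial does not split into linear factors over ℚ, so A has no Jordan form over ℚ; the rational canonical form exists over any field.

R = [[0, 0, -2], [1, 0, 1], [0, 1, 0]]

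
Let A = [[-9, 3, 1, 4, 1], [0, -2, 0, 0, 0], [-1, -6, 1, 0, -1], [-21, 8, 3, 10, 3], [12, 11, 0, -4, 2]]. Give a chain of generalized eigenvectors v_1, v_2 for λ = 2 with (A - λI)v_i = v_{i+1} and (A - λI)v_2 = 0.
v_1 = [[0, 0, 1, 0, 0]]^T, v_2 = [[1, 0, -1, 3, 0]]^T

We seek v_1 ∈ ker((A - 2I)^2) \ ker(A - 2I), then set v_{i+1} = (A - 2I) v_i.

One such chain is v_1 = [[0, 0, 1, 0, 0]]^T, v_2 = [[1, 0, -1, 3, 0]]^T. Check: (A - 2I) v_2 = [[0, 0, 0, 0, 0]]^T = 0.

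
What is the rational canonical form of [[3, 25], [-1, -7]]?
R = [[0, -4], [1, -4]]

The invariant factors of A (the non-unit diagonal entries of the Smith normal form of xI - A over ℚ[x]) are (x + 2)^2, each dividing the next. The characteristic polynomial is their product, (x + 2)^2.

The rational canonical form is the block-diagonal matrix of companion matrices C(f_i):
R = [[0, -4], [1, -4]].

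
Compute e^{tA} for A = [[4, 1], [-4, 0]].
e^{tA} = [[(2*t + 1)*e^{2*t}, t*e^{2*t}], [-4*t*e^{2*t}, (1 - 2*t)*e^{2*t}]]

A has Jordan form J = [[2, 1], [0, 2]] with A = PJP^{-1}, so e^{tA} = P e^{tJ} P^{-1}.

For a Jordan block J_k(λ), e^{tJ_k(λ)} = e^{λt} · (I + tN + t^2 N^2/2! + ... + t^{k-1} N^{k-1}/(k-1)!) where N is the nilpotent superdiagonal part.

Assembling the blocks and conjugating back gives the entries of e^{tA} as shown above.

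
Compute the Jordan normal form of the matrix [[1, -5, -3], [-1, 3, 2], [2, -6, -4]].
The characteristic polynomial is det(xI - A) = x^3, so the eigenvalues are 0 (algebraic multiplicity 3).

For λ = 0: rank(A) = 2, rank(A^2) = 1, rank(A^3) = 0. The eigenspace has dimension 3 - 2 = 1, so there is 1 Jordan block; the rank sequence gives block sizes [3].

Assembling the blocks gives the Jordan form J above.

J = [[0, 1, 0], [0, 0, 1], [0, 0, 0]]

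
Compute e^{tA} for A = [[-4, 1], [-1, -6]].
e^{tA} = [[(t + 1)*e^{-5*t}, t*e^{-5*t}], [-t*e^{-5*t}, (1 - t)*e^{-5*t}]]

A has Jordan form J = [[-5, 1], [0, -5]] with A = PJP^{-1}, so e^{tA} = P e^{tJ} P^{-1}.

For a Jordan block J_k(λ), e^{tJ_k(λ)} = e^{λt} · (I + tN + t^2 N^2/2! + ... + t^{k-1} N^{k-1}/(k-1)!) where N is the nilpotent superdiagonal part.

Assembling the blocks and conjugating back gives the entries of e^{tA} as shown above.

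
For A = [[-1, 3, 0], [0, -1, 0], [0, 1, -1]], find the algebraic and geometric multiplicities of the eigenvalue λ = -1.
The characteristic polynomial is (x + 1)^3, so the factor x + 1 appears with exponent 3: the algebraic multiplicity is 3.

rank(A + I) = 1, so the eigenspace has dimension 3 - 1 = 2: the geometric multiplicity is 2.

Since 2 < 3, A is not diagonalizable.

algebraic multiplicity 3, geometric multiplicity 2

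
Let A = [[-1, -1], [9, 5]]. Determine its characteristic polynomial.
χ_A(x) = (x - 2)^2

xI - A = [[x + 1, 1], [-9, x - 5]].

Expanding det(xI - A) along the first row:
det(xI - A) = + (x + 1)·det([[x - 5]]) - (1)·det([[-9]]).

Evaluating gives χ_A(x) = x^2 - 4x + 4 = (x - 2)^2.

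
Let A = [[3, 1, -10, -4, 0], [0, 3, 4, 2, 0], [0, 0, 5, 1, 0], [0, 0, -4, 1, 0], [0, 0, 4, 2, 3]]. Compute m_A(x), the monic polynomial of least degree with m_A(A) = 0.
m_A(x) = (x - 3)^2

The characteristic polynomial factors as (x - 3)^5. The minimal polynomial is ∏(x - λ)^{k_λ} where k_λ is the size of the largest Jordan block at λ.

For λ = 3: rank(A - 3I) = 2, and the largest Jordan block has size 2 (the smallest k with rank((A - 3I)^k) = rank((A - 3I)^(k+1))).

So m_A(x) = (x - 3)^2.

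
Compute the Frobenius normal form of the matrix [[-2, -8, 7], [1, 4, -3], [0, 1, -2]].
The invariant factors of A (the non-unit diagonal entries of the Smith normal form of xI - A over ℚ[x]) are x^3 - x - 1, each dividing the next. The characteristic polynomial is their product, x^3 - x - 1.

The rational canonical form is the block-diagonal matrix of companion matrices C(f_i):
R = [[0, 0, 1], [1, 0, 1], [0, 1, 0]].

Note the characteristic polynomial does not split into linear factors over ℚ, so A has no Jordan form over ℚ; the rational canonical form exists over any field.

R = [[0, 0, 1], [1, 0, 1], [0, 1, 0]]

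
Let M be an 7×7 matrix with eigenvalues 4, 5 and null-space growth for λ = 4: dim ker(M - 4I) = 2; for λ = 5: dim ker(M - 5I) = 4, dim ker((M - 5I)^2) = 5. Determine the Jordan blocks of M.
Jordan blocks: (4, 1), (4, 1), (5, 2), (5, 1), (5, 1), (5, 1)

λ = 4: successive nullity increments [2] count blocks of size ≥ k; block sizes are [1, 1].
λ = 5: successive nullity increments [4, 1] count blocks of size ≥ k; block sizes are [2, 1, 1, 1].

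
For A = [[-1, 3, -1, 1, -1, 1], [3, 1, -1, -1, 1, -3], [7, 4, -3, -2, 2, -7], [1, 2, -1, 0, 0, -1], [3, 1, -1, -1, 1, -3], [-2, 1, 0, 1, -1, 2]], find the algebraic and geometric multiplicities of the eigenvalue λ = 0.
algebraic multiplicity 6, geometric multiplicity 4

The characteristic polynomial is x^6, so the factor x appears with exponent 6: the algebraic multiplicity is 6.

rank(A) = 2, so the eigenspace has dimension 6 - 2 = 4: the geometric multiplicity is 4.

Since 4 < 6, A is not diagonalizable.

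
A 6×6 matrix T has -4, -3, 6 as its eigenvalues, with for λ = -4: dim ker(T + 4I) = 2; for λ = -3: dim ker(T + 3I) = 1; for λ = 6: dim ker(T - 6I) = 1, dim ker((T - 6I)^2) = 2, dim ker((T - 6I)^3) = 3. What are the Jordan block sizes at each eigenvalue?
λ = -4: successive nullity increments [2] count blocks of size ≥ k; block sizes are [1, 1].
λ = -3: successive nullity increments [1] count blocks of size ≥ k; block sizes are [1].
λ = 6: successive nullity increments [1, 1, 1] count blocks of size ≥ k; block sizes are [3].

Jordan blocks: (-4, 1), (-4, 1), (-3, 1), (6, 3)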